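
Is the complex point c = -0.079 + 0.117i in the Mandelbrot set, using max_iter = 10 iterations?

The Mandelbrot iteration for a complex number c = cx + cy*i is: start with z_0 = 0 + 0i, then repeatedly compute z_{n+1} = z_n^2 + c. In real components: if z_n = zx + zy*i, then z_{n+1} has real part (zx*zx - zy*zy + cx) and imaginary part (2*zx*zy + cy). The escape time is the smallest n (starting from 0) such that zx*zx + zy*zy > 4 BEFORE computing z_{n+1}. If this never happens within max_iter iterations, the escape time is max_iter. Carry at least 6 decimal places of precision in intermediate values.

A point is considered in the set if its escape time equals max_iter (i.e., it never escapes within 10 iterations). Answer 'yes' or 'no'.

Answer: yes

Derivation:
z_0 = 0 + 0i, c = -0.0790 + 0.1170i
Iter 1: z = -0.0790 + 0.1170i, |z|^2 = 0.0199
Iter 2: z = -0.0864 + 0.0985i, |z|^2 = 0.0172
Iter 3: z = -0.0812 + 0.1000i, |z|^2 = 0.0166
Iter 4: z = -0.0824 + 0.1008i, |z|^2 = 0.0169
Iter 5: z = -0.0824 + 0.1004i, |z|^2 = 0.0169
Iter 6: z = -0.0823 + 0.1005i, |z|^2 = 0.0169
Iter 7: z = -0.0823 + 0.1005i, |z|^2 = 0.0169
Iter 8: z = -0.0823 + 0.1005i, |z|^2 = 0.0169
Iter 9: z = -0.0823 + 0.1005i, |z|^2 = 0.0169
Did not escape in 10 iterations → in set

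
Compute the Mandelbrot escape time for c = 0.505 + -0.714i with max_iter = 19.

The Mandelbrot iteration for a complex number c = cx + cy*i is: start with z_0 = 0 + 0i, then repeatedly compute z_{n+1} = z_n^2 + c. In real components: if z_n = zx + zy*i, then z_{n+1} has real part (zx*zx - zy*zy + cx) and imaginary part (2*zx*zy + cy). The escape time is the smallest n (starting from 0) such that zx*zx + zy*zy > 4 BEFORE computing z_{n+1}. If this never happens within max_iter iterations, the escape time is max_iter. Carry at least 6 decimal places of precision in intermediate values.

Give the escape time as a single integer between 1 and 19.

z_0 = 0 + 0i, c = 0.5050 + -0.7140i
Iter 1: z = 0.5050 + -0.7140i, |z|^2 = 0.7648
Iter 2: z = 0.2502 + -1.4351i, |z|^2 = 2.1222
Iter 3: z = -1.4920 + -1.4322i, |z|^2 = 4.2774
Escaped at iteration 3

Answer: 3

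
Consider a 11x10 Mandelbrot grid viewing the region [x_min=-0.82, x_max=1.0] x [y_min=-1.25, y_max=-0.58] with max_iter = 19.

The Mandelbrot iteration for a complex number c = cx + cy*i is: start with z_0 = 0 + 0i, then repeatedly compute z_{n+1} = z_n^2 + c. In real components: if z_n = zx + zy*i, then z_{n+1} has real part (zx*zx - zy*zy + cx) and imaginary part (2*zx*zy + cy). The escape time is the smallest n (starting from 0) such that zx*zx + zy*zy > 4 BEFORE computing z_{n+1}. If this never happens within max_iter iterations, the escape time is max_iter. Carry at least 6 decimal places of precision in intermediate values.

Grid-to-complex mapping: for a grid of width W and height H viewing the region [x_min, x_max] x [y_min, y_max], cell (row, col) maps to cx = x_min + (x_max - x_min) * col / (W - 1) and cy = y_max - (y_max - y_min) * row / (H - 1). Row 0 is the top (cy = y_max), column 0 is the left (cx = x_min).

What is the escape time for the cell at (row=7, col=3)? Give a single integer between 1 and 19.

z_0 = 0 + 0i, c = -0.2740 + -1.1011i
Iter 1: z = -0.2740 + -1.1011i, |z|^2 = 1.2875
Iter 2: z = -1.4114 + -0.4977i, |z|^2 = 2.2397
Iter 3: z = 1.4703 + 0.3038i, |z|^2 = 2.2539
Iter 4: z = 1.7954 + -0.2079i, |z|^2 = 3.2666
Iter 5: z = 2.9062 + -1.8475i, |z|^2 = 11.8591
Escaped at iteration 5

Answer: 5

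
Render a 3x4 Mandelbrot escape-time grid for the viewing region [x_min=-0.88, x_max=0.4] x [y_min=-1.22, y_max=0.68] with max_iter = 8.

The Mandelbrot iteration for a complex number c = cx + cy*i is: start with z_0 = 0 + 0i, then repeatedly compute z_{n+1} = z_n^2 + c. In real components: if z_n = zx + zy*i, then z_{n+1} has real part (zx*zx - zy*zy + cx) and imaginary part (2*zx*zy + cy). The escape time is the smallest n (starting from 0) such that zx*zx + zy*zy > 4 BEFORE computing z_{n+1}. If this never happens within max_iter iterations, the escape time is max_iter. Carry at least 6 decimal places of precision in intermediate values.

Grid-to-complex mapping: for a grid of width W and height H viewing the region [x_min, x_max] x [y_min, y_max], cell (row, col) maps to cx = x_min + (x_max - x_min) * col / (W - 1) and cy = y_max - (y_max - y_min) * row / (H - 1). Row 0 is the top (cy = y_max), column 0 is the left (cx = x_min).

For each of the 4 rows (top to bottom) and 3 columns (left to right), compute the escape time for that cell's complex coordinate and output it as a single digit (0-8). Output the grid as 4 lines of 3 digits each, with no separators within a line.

Answer: 486
887
588
332

Derivation:
(row=0, col=0): c = -0.8800 + 0.6800i → escape time 4
(row=0, col=1): c = -0.2400 + 0.6800i → escape time 8
(row=0, col=2): c = 0.4000 + 0.6800i → escape time 6
(row=1, col=0): c = -0.8800 + 0.0467i → escape time 8
(row=1, col=1): c = -0.2400 + 0.0467i → escape time 8
(row=1, col=2): c = 0.4000 + 0.0467i → escape time 7
(row=2, col=0): c = -0.8800 + -0.5867i → escape time 5
(row=2, col=1): c = -0.2400 + -0.5867i → escape time 8
(row=2, col=2): c = 0.4000 + -0.5867i → escape time 8
(row=3, col=0): c = -0.8800 + -1.2200i → escape time 3
(row=3, col=1): c = -0.2400 + -1.2200i → escape time 3
(row=3, col=2): c = 0.4000 + -1.2200i → escape time 2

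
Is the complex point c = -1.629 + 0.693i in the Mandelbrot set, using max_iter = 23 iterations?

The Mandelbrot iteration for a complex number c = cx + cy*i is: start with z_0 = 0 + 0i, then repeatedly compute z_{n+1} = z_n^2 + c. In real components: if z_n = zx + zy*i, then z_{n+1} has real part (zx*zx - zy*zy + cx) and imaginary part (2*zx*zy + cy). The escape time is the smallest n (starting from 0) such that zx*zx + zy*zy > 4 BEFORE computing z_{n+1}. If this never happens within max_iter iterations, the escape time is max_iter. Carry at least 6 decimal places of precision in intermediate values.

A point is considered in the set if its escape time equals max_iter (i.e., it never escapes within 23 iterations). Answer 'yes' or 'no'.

z_0 = 0 + 0i, c = -1.6290 + 0.6930i
Iter 1: z = -1.6290 + 0.6930i, |z|^2 = 3.1339
Iter 2: z = 0.5444 + -1.5648i, |z|^2 = 2.7449
Iter 3: z = -3.7812 + -1.0107i, |z|^2 = 15.3192
Escaped at iteration 3

Answer: no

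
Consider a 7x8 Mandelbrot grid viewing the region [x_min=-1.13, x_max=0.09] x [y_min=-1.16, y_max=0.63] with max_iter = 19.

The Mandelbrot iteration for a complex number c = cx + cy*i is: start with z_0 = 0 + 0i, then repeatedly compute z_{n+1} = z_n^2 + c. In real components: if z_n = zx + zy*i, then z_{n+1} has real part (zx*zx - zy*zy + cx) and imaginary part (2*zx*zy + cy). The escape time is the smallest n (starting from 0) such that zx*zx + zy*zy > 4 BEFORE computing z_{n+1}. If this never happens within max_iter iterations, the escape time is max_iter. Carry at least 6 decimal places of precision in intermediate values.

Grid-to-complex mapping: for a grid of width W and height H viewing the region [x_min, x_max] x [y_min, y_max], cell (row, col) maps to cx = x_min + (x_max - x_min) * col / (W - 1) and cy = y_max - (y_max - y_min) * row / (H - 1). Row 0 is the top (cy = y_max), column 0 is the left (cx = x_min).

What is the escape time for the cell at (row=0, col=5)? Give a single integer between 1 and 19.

z_0 = 0 + 0i, c = -0.1133 + 0.6300i
Iter 1: z = -0.1133 + 0.6300i, |z|^2 = 0.4097
Iter 2: z = -0.4974 + 0.4872i, |z|^2 = 0.4848
Iter 3: z = -0.1033 + 0.1453i, |z|^2 = 0.0318
Iter 4: z = -0.1238 + 0.6000i, |z|^2 = 0.3753
Iter 5: z = -0.4580 + 0.4815i, |z|^2 = 0.4415
Iter 6: z = -0.1354 + 0.1890i, |z|^2 = 0.0541
Iter 7: z = -0.1307 + 0.5788i, |z|^2 = 0.3521
Iter 8: z = -0.4313 + 0.4787i, |z|^2 = 0.4151
Iter 9: z = -0.1565 + 0.2171i, |z|^2 = 0.0716
Iter 10: z = -0.1360 + 0.5621i, |z|^2 = 0.3344
Iter 11: z = -0.4107 + 0.4771i, |z|^2 = 0.3964
Iter 12: z = -0.1723 + 0.2380i, |z|^2 = 0.0863
Iter 13: z = -0.1403 + 0.5480i, |z|^2 = 0.3200
Iter 14: z = -0.3939 + 0.4762i, |z|^2 = 0.3820
Iter 15: z = -0.1849 + 0.2548i, |z|^2 = 0.0991
Iter 16: z = -0.1441 + 0.5358i, |z|^2 = 0.3078
Iter 17: z = -0.3796 + 0.4756i, |z|^2 = 0.3703
Iter 18: z = -0.1955 + 0.2689i, |z|^2 = 0.1105

Answer: 19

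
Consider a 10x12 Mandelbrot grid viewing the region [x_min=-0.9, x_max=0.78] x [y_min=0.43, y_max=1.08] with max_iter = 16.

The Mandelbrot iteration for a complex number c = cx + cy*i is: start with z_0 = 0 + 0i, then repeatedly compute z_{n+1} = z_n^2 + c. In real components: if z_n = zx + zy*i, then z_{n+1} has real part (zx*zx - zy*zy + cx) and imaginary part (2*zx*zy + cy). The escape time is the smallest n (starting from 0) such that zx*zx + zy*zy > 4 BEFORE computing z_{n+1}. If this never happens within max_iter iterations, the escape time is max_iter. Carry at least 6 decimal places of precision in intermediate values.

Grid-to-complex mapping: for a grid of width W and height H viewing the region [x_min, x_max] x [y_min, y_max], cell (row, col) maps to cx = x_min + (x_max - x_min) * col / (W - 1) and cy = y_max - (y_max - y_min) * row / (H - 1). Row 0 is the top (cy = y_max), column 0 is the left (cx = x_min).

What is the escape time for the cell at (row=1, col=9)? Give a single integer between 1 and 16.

Answer: 2

Derivation:
z_0 = 0 + 0i, c = 0.7800 + 1.0209i
Iter 1: z = 0.7800 + 1.0209i, |z|^2 = 1.6507
Iter 2: z = 0.3461 + 2.6135i, |z|^2 = 6.9503
Escaped at iteration 2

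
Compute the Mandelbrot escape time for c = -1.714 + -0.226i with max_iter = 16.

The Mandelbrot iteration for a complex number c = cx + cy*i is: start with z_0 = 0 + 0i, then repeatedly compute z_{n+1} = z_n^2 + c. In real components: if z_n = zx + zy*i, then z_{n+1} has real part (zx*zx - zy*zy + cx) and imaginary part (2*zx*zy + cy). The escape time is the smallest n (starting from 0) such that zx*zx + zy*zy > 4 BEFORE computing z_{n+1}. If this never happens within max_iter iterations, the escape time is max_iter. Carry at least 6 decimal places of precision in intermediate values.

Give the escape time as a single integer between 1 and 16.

Answer: 4

Derivation:
z_0 = 0 + 0i, c = -1.7140 + -0.2260i
Iter 1: z = -1.7140 + -0.2260i, |z|^2 = 2.9889
Iter 2: z = 1.1727 + 0.5487i, |z|^2 = 1.6764
Iter 3: z = -0.6398 + 1.0610i, |z|^2 = 1.5351
Iter 4: z = -2.4304 + -1.5837i, |z|^2 = 8.4148
Escaped at iteration 4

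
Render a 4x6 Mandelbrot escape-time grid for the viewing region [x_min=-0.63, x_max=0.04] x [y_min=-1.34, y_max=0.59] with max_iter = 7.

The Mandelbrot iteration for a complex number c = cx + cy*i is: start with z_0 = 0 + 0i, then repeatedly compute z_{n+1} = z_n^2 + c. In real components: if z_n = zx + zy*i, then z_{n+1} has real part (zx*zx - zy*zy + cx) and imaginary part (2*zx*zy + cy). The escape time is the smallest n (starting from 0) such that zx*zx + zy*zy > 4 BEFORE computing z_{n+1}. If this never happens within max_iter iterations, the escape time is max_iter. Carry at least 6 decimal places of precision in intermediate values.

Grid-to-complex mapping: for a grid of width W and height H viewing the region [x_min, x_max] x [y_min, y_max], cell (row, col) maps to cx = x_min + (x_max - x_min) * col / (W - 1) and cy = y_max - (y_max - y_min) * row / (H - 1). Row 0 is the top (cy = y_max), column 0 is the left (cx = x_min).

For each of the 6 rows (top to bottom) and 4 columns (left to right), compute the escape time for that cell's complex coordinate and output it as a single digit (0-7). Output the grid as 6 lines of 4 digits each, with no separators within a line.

(row=0, col=0): c = -0.6300 + 0.5900i → escape time 7
(row=0, col=1): c = -0.4067 + 0.5900i → escape time 7
(row=0, col=2): c = -0.1833 + 0.5900i → escape time 7
(row=0, col=3): c = 0.0400 + 0.5900i → escape time 7
(row=1, col=0): c = -0.6300 + 0.2040i → escape time 7
(row=1, col=1): c = -0.4067 + 0.2040i → escape time 7
(row=1, col=2): c = -0.1833 + 0.2040i → escape time 7
(row=1, col=3): c = 0.0400 + 0.2040i → escape time 7
(row=2, col=0): c = -0.6300 + -0.1820i → escape time 7
(row=2, col=1): c = -0.4067 + -0.1820i → escape time 7
(row=2, col=2): c = -0.1833 + -0.1820i → escape time 7
(row=2, col=3): c = 0.0400 + -0.1820i → escape time 7
(row=3, col=0): c = -0.6300 + -0.5680i → escape time 7
(row=3, col=1): c = -0.4067 + -0.5680i → escape time 7
(row=3, col=2): c = -0.1833 + -0.5680i → escape time 7
(row=3, col=3): c = 0.0400 + -0.5680i → escape time 7
(row=4, col=0): c = -0.6300 + -0.9540i → escape time 4
(row=4, col=1): c = -0.4067 + -0.9540i → escape time 5
(row=4, col=2): c = -0.1833 + -0.9540i → escape time 7
(row=4, col=3): c = 0.0400 + -0.9540i → escape time 6
(row=5, col=0): c = -0.6300 + -1.3400i → escape time 2
(row=5, col=1): c = -0.4067 + -1.3400i → escape time 2
(row=5, col=2): c = -0.1833 + -1.3400i → escape time 2
(row=5, col=3): c = 0.0400 + -1.3400i → escape time 2

Answer: 7777
7777
7777
7777
4576
2222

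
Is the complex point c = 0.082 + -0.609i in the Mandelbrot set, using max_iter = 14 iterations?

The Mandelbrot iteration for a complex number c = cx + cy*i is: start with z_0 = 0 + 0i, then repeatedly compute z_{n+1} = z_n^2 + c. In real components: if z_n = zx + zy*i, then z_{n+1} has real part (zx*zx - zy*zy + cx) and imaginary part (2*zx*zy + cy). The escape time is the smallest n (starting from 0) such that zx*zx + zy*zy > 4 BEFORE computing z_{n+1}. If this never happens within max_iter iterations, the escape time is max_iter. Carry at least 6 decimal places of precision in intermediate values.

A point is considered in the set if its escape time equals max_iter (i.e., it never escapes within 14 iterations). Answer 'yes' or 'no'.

Answer: yes

Derivation:
z_0 = 0 + 0i, c = 0.0820 + -0.6090i
Iter 1: z = 0.0820 + -0.6090i, |z|^2 = 0.3776
Iter 2: z = -0.2822 + -0.7089i, |z|^2 = 0.5821
Iter 3: z = -0.3409 + -0.2090i, |z|^2 = 0.1599
Iter 4: z = 0.1545 + -0.4665i, |z|^2 = 0.2415
Iter 5: z = -0.1118 + -0.7532i, |z|^2 = 0.5798
Iter 6: z = -0.4728 + -0.4406i, |z|^2 = 0.4177
Iter 7: z = 0.1114 + -0.1923i, |z|^2 = 0.0494
Iter 8: z = 0.0574 + -0.6518i, |z|^2 = 0.4282
Iter 9: z = -0.3396 + -0.6839i, |z|^2 = 0.5830
Iter 10: z = -0.2703 + -0.1445i, |z|^2 = 0.0940
Iter 11: z = 0.1342 + -0.5309i, |z|^2 = 0.2998
Iter 12: z = -0.1818 + -0.7515i, |z|^2 = 0.5978
Iter 13: z = -0.4497 + -0.3357i, |z|^2 = 0.3149
Did not escape in 14 iterations → in set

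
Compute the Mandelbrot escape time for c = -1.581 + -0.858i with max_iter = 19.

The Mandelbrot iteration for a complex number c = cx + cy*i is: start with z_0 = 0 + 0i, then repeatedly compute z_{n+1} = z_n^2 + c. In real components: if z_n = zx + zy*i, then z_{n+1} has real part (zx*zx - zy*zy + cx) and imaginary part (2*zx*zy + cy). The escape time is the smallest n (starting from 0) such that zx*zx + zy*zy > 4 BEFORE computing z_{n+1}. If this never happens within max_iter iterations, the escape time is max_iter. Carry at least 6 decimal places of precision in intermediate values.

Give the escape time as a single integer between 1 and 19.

z_0 = 0 + 0i, c = -1.5810 + -0.8580i
Iter 1: z = -1.5810 + -0.8580i, |z|^2 = 3.2357
Iter 2: z = 0.1824 + 1.8550i, |z|^2 = 3.4743
Iter 3: z = -4.9887 + -0.1813i, |z|^2 = 24.9204
Escaped at iteration 3

Answer: 3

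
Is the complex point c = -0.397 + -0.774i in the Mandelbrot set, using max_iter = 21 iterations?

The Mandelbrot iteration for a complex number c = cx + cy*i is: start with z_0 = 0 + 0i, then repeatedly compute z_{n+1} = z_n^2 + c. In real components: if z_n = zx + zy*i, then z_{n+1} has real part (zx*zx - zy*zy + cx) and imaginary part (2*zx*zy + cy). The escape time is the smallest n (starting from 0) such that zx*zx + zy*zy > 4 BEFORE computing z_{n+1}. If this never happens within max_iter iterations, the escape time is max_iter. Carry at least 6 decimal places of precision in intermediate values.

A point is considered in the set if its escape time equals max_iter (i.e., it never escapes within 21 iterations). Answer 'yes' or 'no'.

Answer: no

Derivation:
z_0 = 0 + 0i, c = -0.3970 + -0.7740i
Iter 1: z = -0.3970 + -0.7740i, |z|^2 = 0.7567
Iter 2: z = -0.8385 + -0.1594i, |z|^2 = 0.7284
Iter 3: z = 0.2806 + -0.5066i, |z|^2 = 0.3354
Iter 4: z = -0.5749 + -1.0583i, |z|^2 = 1.4506
Iter 5: z = -1.1865 + 0.4429i, |z|^2 = 1.6040
Iter 6: z = 0.8146 + -1.8250i, |z|^2 = 3.9944
Iter 7: z = -3.0642 + -3.7474i, |z|^2 = 23.4323
Escaped at iteration 7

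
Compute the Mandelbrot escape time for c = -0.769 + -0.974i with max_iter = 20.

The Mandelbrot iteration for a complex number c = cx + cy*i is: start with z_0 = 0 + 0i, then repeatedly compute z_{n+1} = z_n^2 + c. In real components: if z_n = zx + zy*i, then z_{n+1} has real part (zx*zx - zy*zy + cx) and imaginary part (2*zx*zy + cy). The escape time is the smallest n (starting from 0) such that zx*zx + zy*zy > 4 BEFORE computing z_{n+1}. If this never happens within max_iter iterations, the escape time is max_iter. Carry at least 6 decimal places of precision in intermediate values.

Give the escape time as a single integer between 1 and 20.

Answer: 3

Derivation:
z_0 = 0 + 0i, c = -0.7690 + -0.9740i
Iter 1: z = -0.7690 + -0.9740i, |z|^2 = 1.5400
Iter 2: z = -1.1263 + 0.5240i, |z|^2 = 1.5432
Iter 3: z = 0.2250 + -2.1544i, |z|^2 = 4.6921
Escaped at iteration 3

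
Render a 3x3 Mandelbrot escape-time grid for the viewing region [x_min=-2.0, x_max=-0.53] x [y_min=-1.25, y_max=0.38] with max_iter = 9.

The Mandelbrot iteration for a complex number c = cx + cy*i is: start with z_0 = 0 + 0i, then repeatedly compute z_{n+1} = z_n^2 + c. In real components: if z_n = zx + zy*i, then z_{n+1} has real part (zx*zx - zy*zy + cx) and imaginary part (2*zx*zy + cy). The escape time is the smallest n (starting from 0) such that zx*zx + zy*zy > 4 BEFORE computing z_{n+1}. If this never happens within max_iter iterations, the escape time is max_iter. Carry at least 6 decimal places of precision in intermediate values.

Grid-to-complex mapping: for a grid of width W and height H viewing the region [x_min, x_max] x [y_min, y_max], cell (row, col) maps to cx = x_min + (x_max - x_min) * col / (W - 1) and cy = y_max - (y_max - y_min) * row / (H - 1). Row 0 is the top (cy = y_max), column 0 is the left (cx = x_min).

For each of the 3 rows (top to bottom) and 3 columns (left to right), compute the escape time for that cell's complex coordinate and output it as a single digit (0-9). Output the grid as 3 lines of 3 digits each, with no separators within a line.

(row=0, col=0): c = -2.0000 + 0.3800i → escape time 1
(row=0, col=1): c = -1.2650 + 0.3800i → escape time 9
(row=0, col=2): c = -0.5300 + 0.3800i → escape time 9
(row=1, col=0): c = -2.0000 + -0.4350i → escape time 1
(row=1, col=1): c = -1.2650 + -0.4350i → escape time 7
(row=1, col=2): c = -0.5300 + -0.4350i → escape time 9
(row=2, col=0): c = -2.0000 + -1.2500i → escape time 1
(row=2, col=1): c = -1.2650 + -1.2500i → escape time 2
(row=2, col=2): c = -0.5300 + -1.2500i → escape time 3

Answer: 199
179
123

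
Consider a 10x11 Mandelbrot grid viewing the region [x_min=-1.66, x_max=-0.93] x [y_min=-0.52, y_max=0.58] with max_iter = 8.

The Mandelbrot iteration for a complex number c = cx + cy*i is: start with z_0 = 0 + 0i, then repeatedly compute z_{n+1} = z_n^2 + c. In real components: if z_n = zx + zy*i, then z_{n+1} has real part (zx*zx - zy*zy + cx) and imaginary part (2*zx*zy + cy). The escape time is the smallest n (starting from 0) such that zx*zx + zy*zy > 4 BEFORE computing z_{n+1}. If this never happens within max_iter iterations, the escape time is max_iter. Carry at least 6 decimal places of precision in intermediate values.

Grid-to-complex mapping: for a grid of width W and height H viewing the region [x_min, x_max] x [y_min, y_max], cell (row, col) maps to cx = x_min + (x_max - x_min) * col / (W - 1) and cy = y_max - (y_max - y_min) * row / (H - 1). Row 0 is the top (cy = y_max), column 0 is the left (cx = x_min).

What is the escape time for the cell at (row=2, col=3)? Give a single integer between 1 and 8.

Answer: 5

Derivation:
z_0 = 0 + 0i, c = -1.4167 + 0.3600i
Iter 1: z = -1.4167 + 0.3600i, |z|^2 = 2.1365
Iter 2: z = 0.4607 + -0.6600i, |z|^2 = 0.6478
Iter 3: z = -1.6400 + -0.2481i, |z|^2 = 2.7513
Iter 4: z = 1.2115 + 1.1738i, |z|^2 = 2.8455
Iter 5: z = -1.3266 + 3.2041i, |z|^2 = 12.0262
Escaped at iteration 5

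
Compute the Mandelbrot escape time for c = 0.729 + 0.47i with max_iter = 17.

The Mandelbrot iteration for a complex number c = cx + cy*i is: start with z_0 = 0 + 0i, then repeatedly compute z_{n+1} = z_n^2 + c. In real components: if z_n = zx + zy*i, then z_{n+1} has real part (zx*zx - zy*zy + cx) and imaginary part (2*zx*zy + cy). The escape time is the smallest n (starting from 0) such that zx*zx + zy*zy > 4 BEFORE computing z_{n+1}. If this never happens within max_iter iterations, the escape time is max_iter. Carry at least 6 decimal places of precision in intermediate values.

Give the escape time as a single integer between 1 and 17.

Answer: 3

Derivation:
z_0 = 0 + 0i, c = 0.7290 + 0.4700i
Iter 1: z = 0.7290 + 0.4700i, |z|^2 = 0.7523
Iter 2: z = 1.0395 + 1.1553i, |z|^2 = 2.4153
Iter 3: z = 0.4750 + 2.8719i, |z|^2 = 8.4733
Escaped at iteration 3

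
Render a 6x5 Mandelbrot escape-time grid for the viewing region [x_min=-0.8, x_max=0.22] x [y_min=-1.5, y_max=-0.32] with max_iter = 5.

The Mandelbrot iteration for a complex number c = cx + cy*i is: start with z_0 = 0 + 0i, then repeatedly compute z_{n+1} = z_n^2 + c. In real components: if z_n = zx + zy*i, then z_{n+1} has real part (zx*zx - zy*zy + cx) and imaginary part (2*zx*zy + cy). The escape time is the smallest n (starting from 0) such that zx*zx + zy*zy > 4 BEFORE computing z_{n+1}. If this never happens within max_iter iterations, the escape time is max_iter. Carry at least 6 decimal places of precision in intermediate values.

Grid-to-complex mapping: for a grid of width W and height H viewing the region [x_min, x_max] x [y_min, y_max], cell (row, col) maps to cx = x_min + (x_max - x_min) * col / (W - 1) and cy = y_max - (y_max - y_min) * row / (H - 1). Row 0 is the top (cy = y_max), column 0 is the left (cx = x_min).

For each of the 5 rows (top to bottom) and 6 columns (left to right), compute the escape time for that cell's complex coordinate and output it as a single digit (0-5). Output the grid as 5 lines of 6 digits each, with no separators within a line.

Answer: 555555
555555
445554
333332
222222

Derivation:
(row=0, col=0): c = -0.8000 + -0.3200i → escape time 5
(row=0, col=1): c = -0.5960 + -0.3200i → escape time 5
(row=0, col=2): c = -0.3920 + -0.3200i → escape time 5
(row=0, col=3): c = -0.1880 + -0.3200i → escape time 5
(row=0, col=4): c = 0.0160 + -0.3200i → escape time 5
(row=0, col=5): c = 0.2200 + -0.3200i → escape time 5
(row=1, col=0): c = -0.8000 + -0.6150i → escape time 5
(row=1, col=1): c = -0.5960 + -0.6150i → escape time 5
(row=1, col=2): c = -0.3920 + -0.6150i → escape time 5
(row=1, col=3): c = -0.1880 + -0.6150i → escape time 5
(row=1, col=4): c = 0.0160 + -0.6150i → escape time 5
(row=1, col=5): c = 0.2200 + -0.6150i → escape time 5
(row=2, col=0): c = -0.8000 + -0.9100i → escape time 4
(row=2, col=1): c = -0.5960 + -0.9100i → escape time 4
(row=2, col=2): c = -0.3920 + -0.9100i → escape time 5
(row=2, col=3): c = -0.1880 + -0.9100i → escape time 5
(row=2, col=4): c = 0.0160 + -0.9100i → escape time 5
(row=2, col=5): c = 0.2200 + -0.9100i → escape time 4
(row=3, col=0): c = -0.8000 + -1.2050i → escape time 3
(row=3, col=1): c = -0.5960 + -1.2050i → escape time 3
(row=3, col=2): c = -0.3920 + -1.2050i → escape time 3
(row=3, col=3): c = -0.1880 + -1.2050i → escape time 3
(row=3, col=4): c = 0.0160 + -1.2050i → escape time 3
(row=3, col=5): c = 0.2200 + -1.2050i → escape time 2
(row=4, col=0): c = -0.8000 + -1.5000i → escape time 2
(row=4, col=1): c = -0.5960 + -1.5000i → escape time 2
(row=4, col=2): c = -0.3920 + -1.5000i → escape time 2
(row=4, col=3): c = -0.1880 + -1.5000i → escape time 2
(row=4, col=4): c = 0.0160 + -1.5000i → escape time 2
(row=4, col=5): c = 0.2200 + -1.5000i → escape time 2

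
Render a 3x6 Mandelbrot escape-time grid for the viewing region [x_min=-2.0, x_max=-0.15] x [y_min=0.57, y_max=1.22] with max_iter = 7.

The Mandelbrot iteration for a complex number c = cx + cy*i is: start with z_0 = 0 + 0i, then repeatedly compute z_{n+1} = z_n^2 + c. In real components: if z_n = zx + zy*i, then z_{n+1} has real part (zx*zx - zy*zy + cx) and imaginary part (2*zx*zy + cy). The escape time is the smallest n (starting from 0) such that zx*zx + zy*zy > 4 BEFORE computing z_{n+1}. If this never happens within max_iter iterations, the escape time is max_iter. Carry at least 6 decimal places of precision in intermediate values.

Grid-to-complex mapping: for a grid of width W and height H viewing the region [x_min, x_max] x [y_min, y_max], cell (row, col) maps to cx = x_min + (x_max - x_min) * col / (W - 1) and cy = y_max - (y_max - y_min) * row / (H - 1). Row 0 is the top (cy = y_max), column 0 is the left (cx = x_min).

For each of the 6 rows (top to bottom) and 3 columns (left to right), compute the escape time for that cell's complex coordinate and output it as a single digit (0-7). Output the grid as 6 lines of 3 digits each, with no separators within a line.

Answer: 133
137
137
137
137
147

Derivation:
(row=0, col=0): c = -2.0000 + 1.2200i → escape time 1
(row=0, col=1): c = -1.0750 + 1.2200i → escape time 3
(row=0, col=2): c = -0.1500 + 1.2200i → escape time 3
(row=1, col=0): c = -2.0000 + 1.0900i → escape time 1
(row=1, col=1): c = -1.0750 + 1.0900i → escape time 3
(row=1, col=2): c = -0.1500 + 1.0900i → escape time 7
(row=2, col=0): c = -2.0000 + 0.9600i → escape time 1
(row=2, col=1): c = -1.0750 + 0.9600i → escape time 3
(row=2, col=2): c = -0.1500 + 0.9600i → escape time 7
(row=3, col=0): c = -2.0000 + 0.8300i → escape time 1
(row=3, col=1): c = -1.0750 + 0.8300i → escape time 3
(row=3, col=2): c = -0.1500 + 0.8300i → escape time 7
(row=4, col=0): c = -2.0000 + 0.7000i → escape time 1
(row=4, col=1): c = -1.0750 + 0.7000i → escape time 3
(row=4, col=2): c = -0.1500 + 0.7000i → escape time 7
(row=5, col=0): c = -2.0000 + 0.5700i → escape time 1
(row=5, col=1): c = -1.0750 + 0.5700i → escape time 4
(row=5, col=2): c = -0.1500 + 0.5700i → escape time 7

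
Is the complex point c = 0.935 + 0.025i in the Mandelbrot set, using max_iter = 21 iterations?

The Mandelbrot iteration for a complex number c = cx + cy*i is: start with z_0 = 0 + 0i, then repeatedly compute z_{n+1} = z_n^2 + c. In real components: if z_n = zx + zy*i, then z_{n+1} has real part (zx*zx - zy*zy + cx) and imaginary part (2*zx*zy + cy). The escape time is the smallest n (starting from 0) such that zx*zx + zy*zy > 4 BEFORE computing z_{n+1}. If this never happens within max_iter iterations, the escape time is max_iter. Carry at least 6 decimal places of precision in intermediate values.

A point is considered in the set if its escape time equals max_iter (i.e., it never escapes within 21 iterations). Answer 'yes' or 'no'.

z_0 = 0 + 0i, c = 0.9350 + 0.0250i
Iter 1: z = 0.9350 + 0.0250i, |z|^2 = 0.8749
Iter 2: z = 1.8086 + 0.0718i, |z|^2 = 3.2762
Iter 3: z = 4.2009 + 0.2845i, |z|^2 = 17.7284
Escaped at iteration 3

Answer: no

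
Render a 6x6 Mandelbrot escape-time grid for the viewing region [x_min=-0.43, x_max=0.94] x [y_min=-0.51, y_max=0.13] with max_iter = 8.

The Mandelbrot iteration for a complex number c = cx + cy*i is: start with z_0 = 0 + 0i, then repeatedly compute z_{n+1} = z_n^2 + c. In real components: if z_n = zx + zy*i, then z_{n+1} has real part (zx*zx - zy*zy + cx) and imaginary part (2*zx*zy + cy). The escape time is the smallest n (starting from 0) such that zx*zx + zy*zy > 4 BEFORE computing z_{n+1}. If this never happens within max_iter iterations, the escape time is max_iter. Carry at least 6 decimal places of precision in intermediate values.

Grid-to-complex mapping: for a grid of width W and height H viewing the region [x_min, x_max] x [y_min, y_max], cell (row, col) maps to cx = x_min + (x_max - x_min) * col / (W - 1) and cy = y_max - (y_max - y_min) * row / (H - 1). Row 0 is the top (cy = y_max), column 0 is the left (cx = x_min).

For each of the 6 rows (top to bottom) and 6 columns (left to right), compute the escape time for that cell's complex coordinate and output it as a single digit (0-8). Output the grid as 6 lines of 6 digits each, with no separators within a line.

(row=0, col=0): c = -0.4300 + 0.1300i → escape time 8
(row=0, col=1): c = -0.1560 + 0.1300i → escape time 8
(row=0, col=2): c = 0.1180 + 0.1300i → escape time 8
(row=0, col=3): c = 0.3920 + 0.1300i → escape time 8
(row=0, col=4): c = 0.6660 + 0.1300i → escape time 4
(row=0, col=5): c = 0.9400 + 0.1300i → escape time 3
(row=1, col=0): c = -0.4300 + 0.0020i → escape time 8
(row=1, col=1): c = -0.1560 + 0.0020i → escape time 8
(row=1, col=2): c = 0.1180 + 0.0020i → escape time 8
(row=1, col=3): c = 0.3920 + 0.0020i → escape time 7
(row=1, col=4): c = 0.6660 + 0.0020i → escape time 4
(row=1, col=5): c = 0.9400 + 0.0020i → escape time 3
(row=2, col=0): c = -0.4300 + -0.1260i → escape time 8
(row=2, col=1): c = -0.1560 + -0.1260i → escape time 8
(row=2, col=2): c = 0.1180 + -0.1260i → escape time 8
(row=2, col=3): c = 0.3920 + -0.1260i → escape time 8
(row=2, col=4): c = 0.6660 + -0.1260i → escape time 4
(row=2, col=5): c = 0.9400 + -0.1260i → escape time 3
(row=3, col=0): c = -0.4300 + -0.2540i → escape time 8
(row=3, col=1): c = -0.1560 + -0.2540i → escape time 8
(row=3, col=2): c = 0.1180 + -0.2540i → escape time 8
(row=3, col=3): c = 0.3920 + -0.2540i → escape time 8
(row=3, col=4): c = 0.6660 + -0.2540i → escape time 3
(row=3, col=5): c = 0.9400 + -0.2540i → escape time 3
(row=4, col=0): c = -0.4300 + -0.3820i → escape time 8
(row=4, col=1): c = -0.1560 + -0.3820i → escape time 8
(row=4, col=2): c = 0.1180 + -0.3820i → escape time 8
(row=4, col=3): c = 0.3920 + -0.3820i → escape time 8
(row=4, col=4): c = 0.6660 + -0.3820i → escape time 3
(row=4, col=5): c = 0.9400 + -0.3820i → escape time 2
(row=5, col=0): c = -0.4300 + -0.5100i → escape time 8
(row=5, col=1): c = -0.1560 + -0.5100i → escape time 8
(row=5, col=2): c = 0.1180 + -0.5100i → escape time 8
(row=5, col=3): c = 0.3920 + -0.5100i → escape time 7
(row=5, col=4): c = 0.6660 + -0.5100i → escape time 3
(row=5, col=5): c = 0.9400 + -0.5100i → escape time 2

Answer: 888843
888743
888843
888833
888832
888732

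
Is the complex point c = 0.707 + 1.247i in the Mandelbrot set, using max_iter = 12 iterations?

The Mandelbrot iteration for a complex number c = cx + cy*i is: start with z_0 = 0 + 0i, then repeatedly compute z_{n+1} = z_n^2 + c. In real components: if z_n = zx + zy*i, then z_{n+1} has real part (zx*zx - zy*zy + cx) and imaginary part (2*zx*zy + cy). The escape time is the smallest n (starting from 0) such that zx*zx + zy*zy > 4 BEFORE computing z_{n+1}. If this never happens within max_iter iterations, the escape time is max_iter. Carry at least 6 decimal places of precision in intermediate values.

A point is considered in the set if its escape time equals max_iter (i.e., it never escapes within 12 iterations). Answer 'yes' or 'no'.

z_0 = 0 + 0i, c = 0.7070 + 1.2470i
Iter 1: z = 0.7070 + 1.2470i, |z|^2 = 2.0549
Iter 2: z = -0.3482 + 3.0103i, |z|^2 = 9.1829
Escaped at iteration 2

Answer: no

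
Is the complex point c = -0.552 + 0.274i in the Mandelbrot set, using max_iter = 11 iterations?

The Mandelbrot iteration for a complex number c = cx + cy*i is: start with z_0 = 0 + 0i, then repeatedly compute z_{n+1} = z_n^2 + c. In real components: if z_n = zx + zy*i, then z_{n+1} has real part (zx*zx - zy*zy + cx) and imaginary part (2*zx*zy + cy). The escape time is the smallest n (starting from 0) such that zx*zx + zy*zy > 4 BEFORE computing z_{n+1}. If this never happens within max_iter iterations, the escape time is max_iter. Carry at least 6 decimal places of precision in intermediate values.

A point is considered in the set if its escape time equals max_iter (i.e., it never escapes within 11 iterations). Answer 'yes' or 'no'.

z_0 = 0 + 0i, c = -0.5520 + 0.2740i
Iter 1: z = -0.5520 + 0.2740i, |z|^2 = 0.3798
Iter 2: z = -0.3224 + -0.0285i, |z|^2 = 0.1047
Iter 3: z = -0.4489 + 0.2924i, |z|^2 = 0.2870
Iter 4: z = -0.4360 + 0.0115i, |z|^2 = 0.1902
Iter 5: z = -0.3621 + 0.2640i, |z|^2 = 0.2008
Iter 6: z = -0.4906 + 0.0829i, |z|^2 = 0.2475
Iter 7: z = -0.3182 + 0.1927i, |z|^2 = 0.1384
Iter 8: z = -0.4879 + 0.1514i, |z|^2 = 0.2609
Iter 9: z = -0.3369 + 0.1263i, |z|^2 = 0.1294
Iter 10: z = -0.4545 + 0.1889i, |z|^2 = 0.2422
Did not escape in 11 iterations → in set

Answer: yes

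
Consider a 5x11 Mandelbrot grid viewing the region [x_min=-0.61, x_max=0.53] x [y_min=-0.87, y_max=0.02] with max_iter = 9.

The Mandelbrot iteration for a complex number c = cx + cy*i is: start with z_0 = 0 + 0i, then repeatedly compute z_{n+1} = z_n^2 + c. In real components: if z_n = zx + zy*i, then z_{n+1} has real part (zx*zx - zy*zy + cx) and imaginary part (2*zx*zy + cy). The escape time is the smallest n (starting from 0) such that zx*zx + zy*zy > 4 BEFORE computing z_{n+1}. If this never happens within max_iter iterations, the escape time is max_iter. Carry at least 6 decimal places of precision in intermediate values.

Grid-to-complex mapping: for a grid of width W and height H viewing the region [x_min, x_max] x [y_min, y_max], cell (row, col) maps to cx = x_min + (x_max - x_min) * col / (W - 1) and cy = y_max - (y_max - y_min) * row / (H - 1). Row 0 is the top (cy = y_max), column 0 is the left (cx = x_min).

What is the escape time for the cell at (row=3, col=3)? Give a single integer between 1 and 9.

z_0 = 0 + 0i, c = 0.2450 + -0.2470i
Iter 1: z = 0.2450 + -0.2470i, |z|^2 = 0.1210
Iter 2: z = 0.2440 + -0.3680i, |z|^2 = 0.1950
Iter 3: z = 0.1691 + -0.4266i, |z|^2 = 0.2106
Iter 4: z = 0.0916 + -0.3913i, |z|^2 = 0.1615
Iter 5: z = 0.1003 + -0.3187i, |z|^2 = 0.1116
Iter 6: z = 0.1535 + -0.3109i, |z|^2 = 0.1202
Iter 7: z = 0.1719 + -0.3425i, |z|^2 = 0.1468
Iter 8: z = 0.1573 + -0.3647i, |z|^2 = 0.1578

Answer: 9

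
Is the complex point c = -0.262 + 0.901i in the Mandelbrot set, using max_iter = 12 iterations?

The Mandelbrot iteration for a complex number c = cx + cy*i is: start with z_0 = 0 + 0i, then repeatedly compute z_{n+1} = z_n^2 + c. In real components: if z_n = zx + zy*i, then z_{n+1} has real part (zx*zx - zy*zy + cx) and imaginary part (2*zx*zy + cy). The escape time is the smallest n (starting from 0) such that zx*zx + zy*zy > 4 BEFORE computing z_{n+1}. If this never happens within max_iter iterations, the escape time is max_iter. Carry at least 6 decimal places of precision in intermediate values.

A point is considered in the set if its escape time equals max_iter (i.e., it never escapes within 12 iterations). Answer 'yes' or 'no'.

z_0 = 0 + 0i, c = -0.2620 + 0.9010i
Iter 1: z = -0.2620 + 0.9010i, |z|^2 = 0.8804
Iter 2: z = -1.0052 + 0.4289i, |z|^2 = 1.1943
Iter 3: z = 0.5644 + 0.0388i, |z|^2 = 0.3201
Iter 4: z = 0.0550 + 0.9448i, |z|^2 = 0.8957
Iter 5: z = -1.1517 + 1.0050i, |z|^2 = 2.3364
Iter 6: z = 0.0543 + -1.4139i, |z|^2 = 2.0020
Iter 7: z = -2.2581 + 0.7475i, |z|^2 = 5.6580
Escaped at iteration 7

Answer: no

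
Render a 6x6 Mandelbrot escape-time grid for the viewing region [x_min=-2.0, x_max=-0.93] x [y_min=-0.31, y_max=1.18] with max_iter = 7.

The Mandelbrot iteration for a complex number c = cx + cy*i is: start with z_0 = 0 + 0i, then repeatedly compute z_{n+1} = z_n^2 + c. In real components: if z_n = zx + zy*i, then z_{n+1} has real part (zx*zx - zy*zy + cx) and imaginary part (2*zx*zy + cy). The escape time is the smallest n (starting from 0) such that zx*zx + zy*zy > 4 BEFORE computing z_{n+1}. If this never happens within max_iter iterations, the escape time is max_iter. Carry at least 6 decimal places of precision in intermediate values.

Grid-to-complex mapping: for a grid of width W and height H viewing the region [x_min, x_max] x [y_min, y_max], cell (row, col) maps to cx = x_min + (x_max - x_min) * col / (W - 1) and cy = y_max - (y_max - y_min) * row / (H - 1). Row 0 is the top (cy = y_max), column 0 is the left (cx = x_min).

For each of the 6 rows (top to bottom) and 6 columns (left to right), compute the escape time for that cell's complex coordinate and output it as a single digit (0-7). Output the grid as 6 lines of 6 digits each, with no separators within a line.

(row=0, col=0): c = -2.0000 + 1.1800i → escape time 1
(row=0, col=1): c = -1.7860 + 1.1800i → escape time 1
(row=0, col=2): c = -1.5720 + 1.1800i → escape time 2
(row=0, col=3): c = -1.3580 + 1.1800i → escape time 2
(row=0, col=4): c = -1.1440 + 1.1800i → escape time 3
(row=0, col=5): c = -0.9300 + 1.1800i → escape time 3
(row=1, col=0): c = -2.0000 + 0.8820i → escape time 1
(row=1, col=1): c = -1.7860 + 0.8820i → escape time 2
(row=1, col=2): c = -1.5720 + 0.8820i → escape time 3
(row=1, col=3): c = -1.3580 + 0.8820i → escape time 3
(row=1, col=4): c = -1.1440 + 0.8820i → escape time 3
(row=1, col=5): c = -0.9300 + 0.8820i → escape time 3
(row=2, col=0): c = -2.0000 + 0.5840i → escape time 1
(row=2, col=1): c = -1.7860 + 0.5840i → escape time 3
(row=2, col=2): c = -1.5720 + 0.5840i → escape time 3
(row=2, col=3): c = -1.3580 + 0.5840i → escape time 3
(row=2, col=4): c = -1.1440 + 0.5840i → escape time 4
(row=2, col=5): c = -0.9300 + 0.5840i → escape time 5
(row=3, col=0): c = -2.0000 + 0.2860i → escape time 1
(row=3, col=1): c = -1.7860 + 0.2860i → escape time 4
(row=3, col=2): c = -1.5720 + 0.2860i → escape time 4
(row=3, col=3): c = -1.3580 + 0.2860i → escape time 6
(row=3, col=4): c = -1.1440 + 0.2860i → escape time 7
(row=3, col=5): c = -0.9300 + 0.2860i → escape time 7
(row=4, col=0): c = -2.0000 + -0.0120i → escape time 1
(row=4, col=1): c = -1.7860 + -0.0120i → escape time 7
(row=4, col=2): c = -1.5720 + -0.0120i → escape time 7
(row=4, col=3): c = -1.3580 + -0.0120i → escape time 7
(row=4, col=4): c = -1.1440 + -0.0120i → escape time 7
(row=4, col=5): c = -0.9300 + -0.0120i → escape time 7
(row=5, col=0): c = -2.0000 + -0.3100i → escape time 1
(row=5, col=1): c = -1.7860 + -0.3100i → escape time 4
(row=5, col=2): c = -1.5720 + -0.3100i → escape time 4
(row=5, col=3): c = -1.3580 + -0.3100i → escape time 6
(row=5, col=4): c = -1.1440 + -0.3100i → escape time 7
(row=5, col=5): c = -0.9300 + -0.3100i → escape time 7

Answer: 112233
123333
133345
144677
177777
144677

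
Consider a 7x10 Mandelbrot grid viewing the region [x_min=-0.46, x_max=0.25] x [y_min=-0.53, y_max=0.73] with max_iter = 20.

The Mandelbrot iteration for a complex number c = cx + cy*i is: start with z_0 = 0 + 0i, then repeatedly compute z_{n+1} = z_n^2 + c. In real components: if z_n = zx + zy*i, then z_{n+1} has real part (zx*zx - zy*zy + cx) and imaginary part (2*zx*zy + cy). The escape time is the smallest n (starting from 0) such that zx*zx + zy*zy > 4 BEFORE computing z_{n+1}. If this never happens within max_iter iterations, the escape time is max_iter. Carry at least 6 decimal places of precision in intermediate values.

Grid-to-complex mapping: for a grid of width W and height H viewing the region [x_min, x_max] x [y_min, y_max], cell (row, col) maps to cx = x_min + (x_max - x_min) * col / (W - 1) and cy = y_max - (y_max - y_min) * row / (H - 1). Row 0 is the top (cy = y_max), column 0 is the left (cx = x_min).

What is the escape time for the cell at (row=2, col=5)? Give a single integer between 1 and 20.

z_0 = 0 + 0i, c = 0.1317 + 0.4500i
Iter 1: z = 0.1317 + 0.4500i, |z|^2 = 0.2198
Iter 2: z = -0.0535 + 0.5685i, |z|^2 = 0.3261
Iter 3: z = -0.1887 + 0.3892i, |z|^2 = 0.1871
Iter 4: z = 0.0158 + 0.3032i, |z|^2 = 0.0922
Iter 5: z = 0.0400 + 0.4596i, |z|^2 = 0.2128
Iter 6: z = -0.0779 + 0.4868i, |z|^2 = 0.2430
Iter 7: z = -0.0992 + 0.3741i, |z|^2 = 0.1498
Iter 8: z = 0.0015 + 0.3758i, |z|^2 = 0.1412
Iter 9: z = -0.0095 + 0.4512i, |z|^2 = 0.2036
Iter 10: z = -0.0718 + 0.4414i, |z|^2 = 0.2000
Iter 11: z = -0.0580 + 0.3866i, |z|^2 = 0.1528
Iter 12: z = -0.0144 + 0.4051i, |z|^2 = 0.1643
Iter 13: z = -0.0323 + 0.4383i, |z|^2 = 0.1931
Iter 14: z = -0.0594 + 0.4217i, |z|^2 = 0.1814
Iter 15: z = -0.0427 + 0.3999i, |z|^2 = 0.1617
Iter 16: z = -0.0264 + 0.4159i, |z|^2 = 0.1737
Iter 17: z = -0.0406 + 0.4280i, |z|^2 = 0.1848
Iter 18: z = -0.0499 + 0.4152i, |z|^2 = 0.1749
Iter 19: z = -0.0383 + 0.4086i, |z|^2 = 0.1684

Answer: 20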